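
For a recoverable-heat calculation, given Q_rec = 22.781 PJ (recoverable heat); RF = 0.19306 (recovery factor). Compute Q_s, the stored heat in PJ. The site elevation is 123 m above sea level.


Q_s = Q_rec / RF
Q_s = 22.781 / 0.19306
Q_s = 118.00 PJ


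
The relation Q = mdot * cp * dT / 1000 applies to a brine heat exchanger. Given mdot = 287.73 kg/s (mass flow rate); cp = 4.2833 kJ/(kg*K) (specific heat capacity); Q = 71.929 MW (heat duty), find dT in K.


dT = Q * 1000 / (mdot * cp)
dT = 71.929 * 1000 / (287.73 * 4.2833)
dT = 58.363 K


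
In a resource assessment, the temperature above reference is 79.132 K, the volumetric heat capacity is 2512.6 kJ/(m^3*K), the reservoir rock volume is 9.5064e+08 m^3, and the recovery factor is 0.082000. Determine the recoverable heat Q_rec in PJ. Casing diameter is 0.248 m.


Step 1: Q_s = Vr*rhoc*dT/1e12 = 9.5064e+08*2512.6*79.132/1e12 = 189.0130 PJ
Step 2: Q_rec = Q_s * RF = 189.0130 * 0.082 = 15.499 PJ
Q_rec = 15.499 PJ


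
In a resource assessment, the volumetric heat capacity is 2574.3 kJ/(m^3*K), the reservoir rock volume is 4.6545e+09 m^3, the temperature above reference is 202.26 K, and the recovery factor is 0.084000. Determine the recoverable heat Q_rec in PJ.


Step 1: Q_s = Vr*rhoc*dT/1e12 = 4.6545e+09*2574.3*202.26/1e12 = 2423.495 PJ
Step 2: Q_rec = Q_s * RF = 2423.495 * 0.084 = 203.57 PJ
Q_rec = 203.57 PJ


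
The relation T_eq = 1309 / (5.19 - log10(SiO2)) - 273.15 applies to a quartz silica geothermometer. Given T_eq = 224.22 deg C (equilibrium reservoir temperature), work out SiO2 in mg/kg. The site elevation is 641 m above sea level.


SiO2 = 10^(5.19 - 1309/(T_eq + 273.15))
SiO2 = 10^(5.19 - 1309/(224.22 + 273.15))
SiO2 = 361.54 mg/kg


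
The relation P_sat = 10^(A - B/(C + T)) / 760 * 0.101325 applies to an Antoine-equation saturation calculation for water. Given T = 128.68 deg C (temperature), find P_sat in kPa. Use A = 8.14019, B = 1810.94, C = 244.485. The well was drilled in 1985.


P_sat = 10^(A - B/(C + T)) / 760 * 0.101325
P_sat = 10^(8.14019 - 1810.94/(244.485 + 128.68)) / 760 * 0.101325
P_sat = 0.2583287 MPa
Convert: 0.2583287 MPa * 1000.0 = 258.33 kPa
P_sat = 258.33 kPa


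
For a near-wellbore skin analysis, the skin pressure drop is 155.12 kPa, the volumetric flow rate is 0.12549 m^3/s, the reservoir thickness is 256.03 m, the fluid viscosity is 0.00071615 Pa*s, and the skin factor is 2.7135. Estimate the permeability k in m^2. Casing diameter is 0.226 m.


k = S*q*mu / (2*pi*dP_s*1000*hr)
k = 2.7135*0.12549*0.00071615 / (2*pi*155.12*1000*256.03)
k = 9.7725e-13 m^2


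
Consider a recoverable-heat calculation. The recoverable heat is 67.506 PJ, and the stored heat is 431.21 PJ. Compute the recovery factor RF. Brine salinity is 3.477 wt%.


RF = Q_rec / Q_s
RF = 67.506 / 431.21
RF = 0.15655


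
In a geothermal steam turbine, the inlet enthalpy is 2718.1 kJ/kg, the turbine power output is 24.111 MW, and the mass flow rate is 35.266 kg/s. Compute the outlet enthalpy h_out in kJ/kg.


h_out = h_in - P * 1000 / mdot
h_out = 2718.1 - 24.111 * 1000 / 35.266
h_out = 2034.4 kJ/kg


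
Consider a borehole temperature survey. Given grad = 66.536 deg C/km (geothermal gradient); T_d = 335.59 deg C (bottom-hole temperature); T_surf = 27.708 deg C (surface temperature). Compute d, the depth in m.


d = (T_d - T_surf) / grad * 1000
d = (335.59 - 27.708) / 66.536 * 1000
d = 4627.3 m


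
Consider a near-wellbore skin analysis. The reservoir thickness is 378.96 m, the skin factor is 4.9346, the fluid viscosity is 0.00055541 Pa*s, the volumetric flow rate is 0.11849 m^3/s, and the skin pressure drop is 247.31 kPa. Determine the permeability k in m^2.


k = S*q*mu / (2*pi*dP_s*1000*hr)
k = 4.9346*0.11849*0.00055541 / (2*pi*247.31*1000*378.96)
k = 5.5148e-13 m^2


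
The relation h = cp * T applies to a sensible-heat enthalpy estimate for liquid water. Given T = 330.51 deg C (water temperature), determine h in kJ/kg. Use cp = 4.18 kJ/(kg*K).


h = cp * T
h = 4.18 * 330.51
h = 1381.5 kJ/kg


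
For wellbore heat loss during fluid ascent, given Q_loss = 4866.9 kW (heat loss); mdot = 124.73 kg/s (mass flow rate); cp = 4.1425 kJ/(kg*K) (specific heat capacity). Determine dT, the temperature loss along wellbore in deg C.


dT = Q_loss / (mdot * cp)
dT = 4866.9 / (124.73 * 4.1425)
dT = 9.419308 K
Convert (temperature difference, 1 K = 1 deg C): 9.419308 K = 9.419308 deg C
dT = 9.4193 deg C


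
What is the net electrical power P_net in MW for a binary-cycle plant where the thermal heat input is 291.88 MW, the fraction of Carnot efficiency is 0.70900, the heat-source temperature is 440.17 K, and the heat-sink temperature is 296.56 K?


Step 1: eta = (1 - Tc/Th)*f = (1 - 296.56/440.17)*0.709 = 0.2313186
Step 2: P_net = eta * Q_in = 0.2313186 * 291.88 = 67.517 MW
P_net = 67.517 MW


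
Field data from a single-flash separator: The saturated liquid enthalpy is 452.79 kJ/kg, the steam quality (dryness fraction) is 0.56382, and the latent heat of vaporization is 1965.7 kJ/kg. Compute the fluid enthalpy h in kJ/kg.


h = hf + x * hfg
h = 452.79 + 0.56382 * 1965.7
h = 1561.1 kJ/kg


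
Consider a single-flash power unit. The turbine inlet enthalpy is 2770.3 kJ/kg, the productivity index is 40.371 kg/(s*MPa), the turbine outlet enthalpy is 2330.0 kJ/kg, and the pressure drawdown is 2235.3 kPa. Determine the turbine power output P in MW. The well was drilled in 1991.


Step 1: mdot = PI * dP / 1000 = 40.371 * 2235.3 / 1000 = 90.24130 kg/s
Step 2: P = mdot*(h_in - h_out)/1000 = 90.24130*(2770.3 - 2330.0)/1000 = 39.733 MW
P = 39.733 MW


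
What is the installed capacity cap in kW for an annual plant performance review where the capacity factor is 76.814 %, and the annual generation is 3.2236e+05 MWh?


cap = E_a / (CF/100 * 8760)
cap = 3.2236e+05 / (76.814/100 * 8760)
cap = 47.90674 MW
Convert: 47.90674 MW * 1000.0 = 47907 kW
cap = 47907 kW


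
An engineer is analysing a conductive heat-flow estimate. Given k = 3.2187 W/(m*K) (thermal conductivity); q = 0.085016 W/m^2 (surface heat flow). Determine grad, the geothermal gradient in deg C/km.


grad = q * 1000 / k
grad = 0.085016 * 1000 / 3.2187
grad = 26.413 deg C/km


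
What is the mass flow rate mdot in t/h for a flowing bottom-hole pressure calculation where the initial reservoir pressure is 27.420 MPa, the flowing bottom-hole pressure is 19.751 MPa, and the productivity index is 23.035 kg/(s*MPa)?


mdot = (P_i - P_wf) * PI
mdot = (27.420 - 19.751) * 23.035
mdot = 176.6554 kg/s
Convert: 176.6554 kg/s * 3.6 = 635.96 t/h
mdot = 635.96 t/h


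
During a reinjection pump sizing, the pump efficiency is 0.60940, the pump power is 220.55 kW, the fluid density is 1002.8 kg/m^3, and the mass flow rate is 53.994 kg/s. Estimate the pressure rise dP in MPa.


dP = P_pump * rho * eta / mdot
dP = 220.55 * 1002.8 * 0.60940 / 53.994
dP = 2496.194 kPa
Convert: 2496.194 kPa * 0.001 = 2.4962 MPa
dP = 2.4962 MPa


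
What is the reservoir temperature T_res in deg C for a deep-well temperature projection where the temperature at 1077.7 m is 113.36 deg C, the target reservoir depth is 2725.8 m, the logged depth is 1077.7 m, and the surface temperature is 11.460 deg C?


Step 1: grad = (T_d1 - T_surf)/d1 * 1000 = (113.36 - 11.46)/1077.7 * 1000 = 94.55322 deg C/km
Step 2: T_res = T_surf + grad*d2/1000 = 11.46 + 94.55322*2725.8/1000 = 269.19 deg C
T_res = 269.19 deg C


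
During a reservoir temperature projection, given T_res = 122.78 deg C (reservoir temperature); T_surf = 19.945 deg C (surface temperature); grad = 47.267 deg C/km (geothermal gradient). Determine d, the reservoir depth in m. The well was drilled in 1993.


d = (T_res - T_surf) / grad * 1000
d = (122.78 - 19.945) / 47.267 * 1000
d = 2175.6 m


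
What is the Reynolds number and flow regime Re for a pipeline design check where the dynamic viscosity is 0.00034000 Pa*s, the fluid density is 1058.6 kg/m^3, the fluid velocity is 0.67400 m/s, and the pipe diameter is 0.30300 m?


Step 1: Re = rho*vel*D/mu = 1058.6*0.674*0.303/0.00034 = 6.3585e+05
Step 2: Re = 6.3585e+05 > 4000, so flow is turbulent.
Re = 6.3585e+05 (turbulent)


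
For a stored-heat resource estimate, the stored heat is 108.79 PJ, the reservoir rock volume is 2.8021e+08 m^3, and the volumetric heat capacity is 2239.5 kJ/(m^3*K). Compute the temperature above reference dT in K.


dT = Q_s * 1e12 / (Vr * rhoc)
dT = 108.79 * 1e12 / (2.8021e+08 * 2239.5)
dT = 173.36 K


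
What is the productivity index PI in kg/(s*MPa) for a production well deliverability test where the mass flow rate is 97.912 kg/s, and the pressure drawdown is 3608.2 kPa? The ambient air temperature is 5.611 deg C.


PI = mdot * 1000 / dP
PI = 97.912 * 1000 / 3608.2
PI = 27.136 kg/(s*MPa)


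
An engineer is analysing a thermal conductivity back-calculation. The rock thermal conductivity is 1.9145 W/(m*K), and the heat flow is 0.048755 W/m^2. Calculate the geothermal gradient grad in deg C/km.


grad = q / k * 1000
grad = 0.048755 / 1.9145 * 1000
grad = 25.466 deg C/km


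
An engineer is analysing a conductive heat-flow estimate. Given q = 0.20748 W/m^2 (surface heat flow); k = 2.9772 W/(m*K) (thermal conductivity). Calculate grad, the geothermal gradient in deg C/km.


grad = q * 1000 / k
grad = 0.20748 * 1000 / 2.9772
grad = 69.690 deg C/km


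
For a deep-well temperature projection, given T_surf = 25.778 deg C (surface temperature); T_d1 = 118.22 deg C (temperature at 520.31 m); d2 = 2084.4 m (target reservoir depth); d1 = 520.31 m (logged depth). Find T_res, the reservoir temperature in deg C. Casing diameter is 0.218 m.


Step 1: grad = (T_d1 - T_surf)/d1 * 1000 = (118.22 - 25.778)/520.31 * 1000 = 177.6672 deg C/km
Step 2: T_res = T_surf + grad*d2/1000 = 25.778 + 177.6672*2084.4/1000 = 396.11 deg C
T_res = 396.11 deg C


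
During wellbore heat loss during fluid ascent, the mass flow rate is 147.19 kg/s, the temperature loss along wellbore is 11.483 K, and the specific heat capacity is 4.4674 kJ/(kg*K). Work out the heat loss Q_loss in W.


Q_loss = mdot * cp * dT
Q_loss = 147.19 * 4.4674 * 11.483
Q_loss = 7550.723 kW
Convert: 7550.723 kW * 1000.0 = 7.5507e+06 W
Q_loss = 7.5507e+06 W


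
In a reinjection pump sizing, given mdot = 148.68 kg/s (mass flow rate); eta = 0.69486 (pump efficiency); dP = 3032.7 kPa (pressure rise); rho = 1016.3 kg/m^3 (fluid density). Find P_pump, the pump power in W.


P_pump = mdot * dP / (rho * eta)
P_pump = 148.68 * 3032.7 / (1016.3 * 0.69486)
P_pump = 638.5027 kW
Convert: 638.5027 kW * 1000.0 = 6.3850e+05 W
P_pump = 6.3850e+05 W


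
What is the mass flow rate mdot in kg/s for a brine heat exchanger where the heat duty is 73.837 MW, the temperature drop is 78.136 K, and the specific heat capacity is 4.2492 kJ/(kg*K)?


mdot = Q * 1000 / (cp * dT)
mdot = 73.837 * 1000 / (4.2492 * 78.136)
mdot = 222.39 kg/s


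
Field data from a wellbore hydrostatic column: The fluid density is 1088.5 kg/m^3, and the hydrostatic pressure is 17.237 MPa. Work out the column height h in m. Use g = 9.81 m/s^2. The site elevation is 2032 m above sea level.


h = P * 1e6 / (g * rho)
h = 17.237 * 1e6 / (9.81 * 1088.5)
h = 1614.2 m


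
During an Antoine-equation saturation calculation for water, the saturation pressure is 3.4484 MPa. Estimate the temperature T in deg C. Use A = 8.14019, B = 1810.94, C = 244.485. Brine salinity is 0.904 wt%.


T = B / (A - log10(P_sat * 760 / 0.101325)) - C
T = 1810.94 / (8.14019 - log10(3.4484 * 760 / 0.101325)) - 244.485
T = 241.35 deg C


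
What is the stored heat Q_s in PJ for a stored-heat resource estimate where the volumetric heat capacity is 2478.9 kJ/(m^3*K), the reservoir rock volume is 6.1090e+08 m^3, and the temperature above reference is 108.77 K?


Q_s = Vr * rhoc * dT / 1e12
Q_s = 6.1090e+08 * 2478.9 * 108.77 / 1e12
Q_s = 164.72 PJ


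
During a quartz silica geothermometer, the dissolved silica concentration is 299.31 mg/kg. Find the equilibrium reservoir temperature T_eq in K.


T_eq = 1309 / (5.19 - log10(SiO2)) - 273.15
T_eq = 1309 / (5.19 - log10(299.31)) - 273.15
T_eq = 209.1855 deg C
Convert to K: 209.1855 + 273.15 = 482.34 K
T_eq = 482.34 K


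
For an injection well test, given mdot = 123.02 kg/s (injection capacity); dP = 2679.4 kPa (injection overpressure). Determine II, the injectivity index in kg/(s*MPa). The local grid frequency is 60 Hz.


II = mdot * 1000 / dP
II = 123.02 * 1000 / 2679.4
II = 45.913 kg/(s*MPa)


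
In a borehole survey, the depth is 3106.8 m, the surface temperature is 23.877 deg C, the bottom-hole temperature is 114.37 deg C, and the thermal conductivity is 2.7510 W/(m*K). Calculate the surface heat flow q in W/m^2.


Step 1: grad = (T_d - T_surf)/d * 1000 = (114.37 - 23.877)/3106.8 * 1000 = 29.12740 deg C/km
Step 2: q = k * grad / 1000 = 2.751 * 29.12740 / 1000 = 0.080129 W/m^2
q = 0.080129 W/m^2


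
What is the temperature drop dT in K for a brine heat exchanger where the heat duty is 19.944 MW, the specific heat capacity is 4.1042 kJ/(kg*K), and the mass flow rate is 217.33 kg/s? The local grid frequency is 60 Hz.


dT = Q * 1000 / (mdot * cp)
dT = 19.944 * 1000 / (217.33 * 4.1042)
dT = 22.360 K


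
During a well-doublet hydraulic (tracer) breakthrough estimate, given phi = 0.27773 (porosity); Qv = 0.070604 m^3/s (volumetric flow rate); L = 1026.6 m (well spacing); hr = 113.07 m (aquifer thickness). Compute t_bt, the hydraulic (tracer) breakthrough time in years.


t_bt = pi * hr * phi * L^2 / (3 * Qv) / (365.25*86400)
t_bt = pi * 113.07 * 0.27773 * 1026.6^2 / (3 * 0.070604) / (365.25*86400)
t_bt = 15.555 years


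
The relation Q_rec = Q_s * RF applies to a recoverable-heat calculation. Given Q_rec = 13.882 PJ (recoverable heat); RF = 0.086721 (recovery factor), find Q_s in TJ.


Q_s = Q_rec / RF
Q_s = 13.882 / 0.086721
Q_s = 160.0766 PJ
Convert: 160.0766 PJ * 1000.0 = 1.6008e+05 TJ
Q_s = 1.6008e+05 TJ


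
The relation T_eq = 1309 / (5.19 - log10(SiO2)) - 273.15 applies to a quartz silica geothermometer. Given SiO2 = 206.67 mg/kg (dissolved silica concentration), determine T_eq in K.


T_eq = 1309 / (5.19 - log10(SiO2)) - 273.15
T_eq = 1309 / (5.19 - log10(206.67)) - 273.15
T_eq = 182.1983 deg C
Convert to K: 182.1983 + 273.15 = 455.35 K
T_eq = 455.35 K


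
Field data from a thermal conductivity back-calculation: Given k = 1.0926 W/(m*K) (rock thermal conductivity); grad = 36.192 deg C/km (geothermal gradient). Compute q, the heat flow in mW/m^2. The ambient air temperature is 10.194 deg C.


q = k * grad / 1000
q = 1.0926 * 36.192 / 1000
q = 0.03954338 W/m^2
Convert: 0.03954338 W/m^2 * 1000.0 = 39.543 mW/m^2
q = 39.543 mW/m^2


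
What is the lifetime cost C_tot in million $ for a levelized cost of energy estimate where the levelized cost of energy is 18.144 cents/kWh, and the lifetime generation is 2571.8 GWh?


C_tot = LCOE / 100 * E_tot
C_tot = 18.144 / 100 * 2571.8
C_tot = 466.63 million $


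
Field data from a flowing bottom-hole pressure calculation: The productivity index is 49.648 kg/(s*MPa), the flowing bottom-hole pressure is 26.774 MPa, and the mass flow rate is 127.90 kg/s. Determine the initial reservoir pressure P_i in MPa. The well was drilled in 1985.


P_i = P_wf + mdot / PI
P_i = 26.774 + 127.90 / 49.648
P_i = 29.350 MPa


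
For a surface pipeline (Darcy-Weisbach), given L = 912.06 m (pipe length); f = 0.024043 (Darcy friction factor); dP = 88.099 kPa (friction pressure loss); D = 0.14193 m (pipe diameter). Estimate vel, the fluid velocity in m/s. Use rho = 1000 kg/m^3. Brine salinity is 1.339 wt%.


vel = sqrt(dP*1000*2*D / (f*L*rho))
vel = sqrt(88.099*1000*2*0.14193 / (0.024043*912.06*1000))
vel = 1.0679 m/s


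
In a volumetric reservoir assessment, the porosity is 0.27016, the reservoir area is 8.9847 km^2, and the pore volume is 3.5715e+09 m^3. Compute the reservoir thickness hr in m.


hr = Vp / (A * 1e6 * phi)
hr = 3.5715e+09 / (8.9847 * 1e6 * 0.27016)
hr = 1471.4 m


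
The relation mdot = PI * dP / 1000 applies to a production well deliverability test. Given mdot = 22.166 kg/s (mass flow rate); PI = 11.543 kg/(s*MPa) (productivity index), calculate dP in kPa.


dP = mdot * 1000 / PI
dP = 22.166 * 1000 / 11.543
dP = 1920.3 kPa


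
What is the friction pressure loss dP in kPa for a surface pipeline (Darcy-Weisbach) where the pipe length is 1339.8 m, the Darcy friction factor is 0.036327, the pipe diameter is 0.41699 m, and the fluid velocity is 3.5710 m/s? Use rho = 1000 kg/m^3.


dP = f * (L/D) * (rho*vel^2/2) / 1000
dP = 0.036327 * (1339.8/0.41699) * (1000*3.5710^2/2) / 1000
dP = 744.21 kPa


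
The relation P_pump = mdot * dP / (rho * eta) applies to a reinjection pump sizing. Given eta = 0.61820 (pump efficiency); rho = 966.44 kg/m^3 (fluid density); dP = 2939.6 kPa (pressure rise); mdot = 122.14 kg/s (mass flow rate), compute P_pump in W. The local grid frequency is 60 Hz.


P_pump = mdot * dP / (rho * eta)
P_pump = 122.14 * 2939.6 / (966.44 * 0.61820)
P_pump = 600.9554 kW
Convert: 600.9554 kW * 1000.0 = 6.0096e+05 W
P_pump = 6.0096e+05 W


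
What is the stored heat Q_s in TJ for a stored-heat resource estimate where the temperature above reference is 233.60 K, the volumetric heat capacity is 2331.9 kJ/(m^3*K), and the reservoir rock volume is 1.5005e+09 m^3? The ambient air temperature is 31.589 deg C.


Q_s = Vr * rhoc * dT / 1e12
Q_s = 1.5005e+09 * 2331.9 * 233.60 / 1e12
Q_s = 817.3701 PJ
Convert: 817.3701 PJ * 1000.0 = 8.1737e+05 TJ
Q_s = 8.1737e+05 TJ


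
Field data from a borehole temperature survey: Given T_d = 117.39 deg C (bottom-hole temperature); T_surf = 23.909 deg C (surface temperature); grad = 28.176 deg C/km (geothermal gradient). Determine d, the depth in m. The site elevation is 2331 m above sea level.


d = (T_d - T_surf) / grad * 1000
d = (117.39 - 23.909) / 28.176 * 1000
d = 3317.8 m


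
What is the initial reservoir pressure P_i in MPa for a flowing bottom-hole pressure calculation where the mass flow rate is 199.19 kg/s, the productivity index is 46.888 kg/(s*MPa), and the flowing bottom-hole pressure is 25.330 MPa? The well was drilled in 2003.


P_i = P_wf + mdot / PI
P_i = 25.330 + 199.19 / 46.888
P_i = 29.578 MPa


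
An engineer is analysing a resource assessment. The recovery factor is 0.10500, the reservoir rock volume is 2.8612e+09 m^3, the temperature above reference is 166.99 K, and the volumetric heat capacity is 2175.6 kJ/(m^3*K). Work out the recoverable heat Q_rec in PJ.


Step 1: Q_s = Vr*rhoc*dT/1e12 = 2.8612e+09*2175.6*166.99/1e12 = 1039.484 PJ
Step 2: Q_rec = Q_s * RF = 1039.484 * 0.105 = 109.15 PJ
Q_rec = 109.15 PJ


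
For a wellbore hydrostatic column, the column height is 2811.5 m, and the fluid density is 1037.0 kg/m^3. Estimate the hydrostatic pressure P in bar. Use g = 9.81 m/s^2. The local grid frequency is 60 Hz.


P = rho * g * h / 1e6
P = 1037.0 * 9.81 * 2811.5 / 1e6
P = 28.60131 MPa
Convert: 28.60131 MPa * 10.0 = 286.01 bar
P = 286.01 bar


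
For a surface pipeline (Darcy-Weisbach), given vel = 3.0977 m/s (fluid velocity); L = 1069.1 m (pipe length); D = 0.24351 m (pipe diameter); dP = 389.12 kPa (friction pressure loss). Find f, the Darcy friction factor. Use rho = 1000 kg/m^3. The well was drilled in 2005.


f = dP*1000 / ((L/D)*(rho*vel^2/2))
f = 389.12*1000 / ((1069.1/0.24351)*(1000*3.0977^2/2))
f = 0.018473


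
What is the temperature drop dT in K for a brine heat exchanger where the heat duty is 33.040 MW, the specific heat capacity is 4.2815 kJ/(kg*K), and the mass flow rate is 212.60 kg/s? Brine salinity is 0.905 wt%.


dT = Q * 1000 / (mdot * cp)
dT = 33.040 * 1000 / (212.60 * 4.2815)
dT = 36.298 K


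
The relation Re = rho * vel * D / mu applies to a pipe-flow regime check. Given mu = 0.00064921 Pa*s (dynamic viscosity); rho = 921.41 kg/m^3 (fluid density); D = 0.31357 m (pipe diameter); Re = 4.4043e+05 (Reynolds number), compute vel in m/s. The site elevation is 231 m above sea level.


vel = Re * mu / (rho * D)
vel = 4.4043e+05 * 0.00064921 / (921.41 * 0.31357)
vel = 0.98963 m/s


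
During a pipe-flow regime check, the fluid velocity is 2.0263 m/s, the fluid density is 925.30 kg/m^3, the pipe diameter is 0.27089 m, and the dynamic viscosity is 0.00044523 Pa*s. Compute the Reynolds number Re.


Re = rho * vel * D / mu
Re = 925.30 * 2.0263 * 0.27089 / 0.00044523
Re = 1.1408e+06


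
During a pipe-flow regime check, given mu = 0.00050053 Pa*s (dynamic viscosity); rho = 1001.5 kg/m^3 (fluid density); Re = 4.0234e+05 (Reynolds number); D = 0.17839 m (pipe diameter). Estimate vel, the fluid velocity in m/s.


vel = Re * mu / (rho * D)
vel = 4.0234e+05 * 0.00050053 / (1001.5 * 0.17839)
vel = 1.1272 m/s


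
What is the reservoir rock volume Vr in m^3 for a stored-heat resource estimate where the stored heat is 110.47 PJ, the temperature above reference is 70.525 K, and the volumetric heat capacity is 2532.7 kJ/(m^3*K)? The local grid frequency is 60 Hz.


Vr = Q_s * 1e12 / (rhoc * dT)
Vr = 110.47 * 1e12 / (2532.7 * 70.525)
Vr = 6.1847e+08 m^3


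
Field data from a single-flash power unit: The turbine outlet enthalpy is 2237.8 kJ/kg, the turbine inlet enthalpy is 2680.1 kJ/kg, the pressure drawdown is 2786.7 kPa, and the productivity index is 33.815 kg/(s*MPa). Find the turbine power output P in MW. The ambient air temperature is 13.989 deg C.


Step 1: mdot = PI * dP / 1000 = 33.815 * 2786.7 / 1000 = 94.23226 kg/s
Step 2: P = mdot*(h_in - h_out)/1000 = 94.23226*(2680.1 - 2237.8)/1000 = 41.679 MW
P = 41.679 MW


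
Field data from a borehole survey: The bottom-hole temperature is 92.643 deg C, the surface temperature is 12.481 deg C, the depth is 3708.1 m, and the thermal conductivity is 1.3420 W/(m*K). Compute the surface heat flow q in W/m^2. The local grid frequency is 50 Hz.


Step 1: grad = (T_d - T_surf)/d * 1000 = (92.643 - 12.481)/3708.1 * 1000 = 21.61808 deg C/km
Step 2: q = k * grad / 1000 = 1.342 * 21.61808 / 1000 = 0.029011 W/m^2
q = 0.029011 W/m^2


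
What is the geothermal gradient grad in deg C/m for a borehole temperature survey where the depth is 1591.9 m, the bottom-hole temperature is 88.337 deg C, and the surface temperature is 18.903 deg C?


grad = (T_d - T_surf) / d * 1000
grad = (88.337 - 18.903) / 1591.9 * 1000
grad = 43.61706 deg C/km
Convert: 43.61706 deg C/km * 0.001 = 0.043617 deg C/m
grad = 0.043617 deg C/m


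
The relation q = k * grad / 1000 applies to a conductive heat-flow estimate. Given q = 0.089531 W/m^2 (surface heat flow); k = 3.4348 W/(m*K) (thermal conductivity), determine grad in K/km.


grad = q * 1000 / k
grad = 0.089531 * 1000 / 3.4348
grad = 26.06586 deg C/km
Convert: 26.06586 deg C/km * 1.0 = 26.066 K/km
grad = 26.066 K/km


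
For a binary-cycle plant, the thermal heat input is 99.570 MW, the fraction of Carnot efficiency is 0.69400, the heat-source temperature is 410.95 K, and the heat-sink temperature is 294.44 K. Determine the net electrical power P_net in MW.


Step 1: eta = (1 - Tc/Th)*f = (1 - 294.44/410.95)*0.694 = 0.1967586
Step 2: P_net = eta * Q_in = 0.1967586 * 99.57 = 19.591 MW
P_net = 19.591 MW


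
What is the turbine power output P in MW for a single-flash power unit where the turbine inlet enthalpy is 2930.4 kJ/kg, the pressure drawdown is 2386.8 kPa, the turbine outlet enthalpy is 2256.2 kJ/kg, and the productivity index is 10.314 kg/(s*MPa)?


Step 1: mdot = PI * dP / 1000 = 10.314 * 2386.8 / 1000 = 24.61746 kg/s
Step 2: P = mdot*(h_in - h_out)/1000 = 24.61746*(2930.4 - 2256.2)/1000 = 16.597 MW
P = 16.597 MW


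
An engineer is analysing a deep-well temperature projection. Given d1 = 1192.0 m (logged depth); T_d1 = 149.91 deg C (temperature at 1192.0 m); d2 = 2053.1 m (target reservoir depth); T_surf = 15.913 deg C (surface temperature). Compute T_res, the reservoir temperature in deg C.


Step 1: grad = (T_d1 - T_surf)/d1 * 1000 = (149.91 - 15.913)/1192.0 * 1000 = 112.4136 deg C/km
Step 2: T_res = T_surf + grad*d2/1000 = 15.913 + 112.4136*2053.1/1000 = 246.71 deg C
T_res = 246.71 deg C


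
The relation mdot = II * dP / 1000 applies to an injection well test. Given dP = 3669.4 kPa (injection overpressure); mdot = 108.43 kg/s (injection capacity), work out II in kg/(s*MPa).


II = mdot * 1000 / dP
II = 108.43 * 1000 / 3669.4
II = 29.550 kg/(s*MPa)


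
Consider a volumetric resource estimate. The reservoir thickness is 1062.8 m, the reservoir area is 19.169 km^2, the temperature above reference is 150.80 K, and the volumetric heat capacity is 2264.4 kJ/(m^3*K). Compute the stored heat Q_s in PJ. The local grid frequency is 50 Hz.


Step 1: Vr = A*1e6*hr = 19.169*1e6*1062.8 = 2.037281e+10 m^3
Step 2: Q_s = Vr*rhoc*dT/1e12 = 2.037281e+10*2264.4*150.8/1e12 = 6956.7 PJ
Q_s = 6956.7 PJ


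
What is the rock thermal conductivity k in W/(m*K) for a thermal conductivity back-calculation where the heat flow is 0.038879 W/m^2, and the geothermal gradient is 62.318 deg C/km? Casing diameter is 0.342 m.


k = q / (grad / 1000)
k = 0.038879 / (62.318 / 1000)
k = 0.62388 W/(m*K)


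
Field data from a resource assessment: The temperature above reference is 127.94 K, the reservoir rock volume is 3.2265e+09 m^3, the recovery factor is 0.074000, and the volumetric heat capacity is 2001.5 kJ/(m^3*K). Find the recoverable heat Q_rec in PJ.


Step 1: Q_s = Vr*rhoc*dT/1e12 = 3.2265e+09*2001.5*127.94/1e12 = 826.2160 PJ
Step 2: Q_rec = Q_s * RF = 826.2160 * 0.074 = 61.140 PJ
Q_rec = 61.140 PJ


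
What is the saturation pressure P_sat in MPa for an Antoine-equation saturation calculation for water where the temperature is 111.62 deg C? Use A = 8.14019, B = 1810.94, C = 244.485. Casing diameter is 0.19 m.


P_sat = 10^(A - B/(C + T)) / 760 * 0.101325
P_sat = 10^(8.14019 - 1810.94/(244.485 + 111.62)) / 760 * 0.101325
P_sat = 0.15125 MPa


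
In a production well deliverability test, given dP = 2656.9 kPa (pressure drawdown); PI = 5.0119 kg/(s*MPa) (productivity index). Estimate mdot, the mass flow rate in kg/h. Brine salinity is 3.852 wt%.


mdot = PI * dP / 1000
mdot = 5.0119 * 2656.9 / 1000
mdot = 13.31612 kg/s
Convert: 13.31612 kg/s * 3600.0 = 47938 kg/h
mdot = 47938 kg/h


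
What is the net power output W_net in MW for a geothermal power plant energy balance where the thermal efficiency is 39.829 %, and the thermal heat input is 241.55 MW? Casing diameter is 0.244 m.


W_net = eta / 100 * Q_in
W_net = 39.829 / 100 * 241.55
W_net = 96.207 MW


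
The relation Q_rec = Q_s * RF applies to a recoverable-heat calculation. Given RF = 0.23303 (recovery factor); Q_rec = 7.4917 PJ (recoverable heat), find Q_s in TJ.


Q_s = Q_rec / RF
Q_s = 7.4917 / 0.23303
Q_s = 32.14908 PJ
Convert: 32.14908 PJ * 1000.0 = 32149 TJ
Q_s = 32149 TJ


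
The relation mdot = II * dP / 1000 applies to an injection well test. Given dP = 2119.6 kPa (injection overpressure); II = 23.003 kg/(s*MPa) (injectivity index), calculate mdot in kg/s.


mdot = II * dP / 1000
mdot = 23.003 * 2119.6 / 1000
mdot = 48.757 kg/s


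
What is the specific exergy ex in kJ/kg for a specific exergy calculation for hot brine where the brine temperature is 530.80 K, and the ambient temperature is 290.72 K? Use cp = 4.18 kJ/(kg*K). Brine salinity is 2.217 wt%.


ex = cp * ((T_b - T_0) - T_0 * ln(T_b/T_0))
ex = 4.18 * ((530.80 - 290.72) - 290.72 * ln(530.80/290.72))
ex = 271.95 kJ/kg


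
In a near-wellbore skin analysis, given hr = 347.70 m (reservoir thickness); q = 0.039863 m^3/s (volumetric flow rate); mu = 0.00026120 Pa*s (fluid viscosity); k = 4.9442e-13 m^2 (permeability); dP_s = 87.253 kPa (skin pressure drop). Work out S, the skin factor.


S = dP_s * 1000 * 2*pi*k*hr / (q*mu)
S = 87.253 * 1000 * 2*pi*4.9442e-13*347.70 / (0.039863*0.00026120)
S = 9.0514


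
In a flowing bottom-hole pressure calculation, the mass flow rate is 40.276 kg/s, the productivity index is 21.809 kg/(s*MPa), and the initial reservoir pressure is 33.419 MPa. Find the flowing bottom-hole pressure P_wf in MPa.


P_wf = P_i - mdot / PI
P_wf = 33.419 - 40.276 / 21.809
P_wf = 31.572 MPa


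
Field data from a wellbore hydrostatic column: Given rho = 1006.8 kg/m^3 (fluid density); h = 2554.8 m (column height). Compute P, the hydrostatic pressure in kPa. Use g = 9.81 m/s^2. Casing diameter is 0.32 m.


P = rho * g * h / 1e6
P = 1006.8 * 9.81 * 2554.8 / 1e6
P = 25.23301 MPa
Convert: 25.23301 MPa * 1000.0 = 25233 kPa
P = 25233 kPa


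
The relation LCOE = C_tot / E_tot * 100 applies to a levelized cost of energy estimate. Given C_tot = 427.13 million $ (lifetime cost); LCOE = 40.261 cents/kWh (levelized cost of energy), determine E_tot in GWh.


E_tot = C_tot / LCOE * 100
E_tot = 427.13 / 40.261 * 100
E_tot = 1060.9 GWh


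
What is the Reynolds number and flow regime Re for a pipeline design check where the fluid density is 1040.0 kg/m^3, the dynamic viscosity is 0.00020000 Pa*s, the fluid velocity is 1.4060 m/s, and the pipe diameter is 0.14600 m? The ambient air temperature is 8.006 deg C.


Step 1: Re = rho*vel*D/mu = 1040.0*1.406*0.146/0.0002 = 1.0674e+06
Step 2: Re = 1.0674e+06 > 4000, so flow is turbulent.
Re = 1.0674e+06 (turbulent)


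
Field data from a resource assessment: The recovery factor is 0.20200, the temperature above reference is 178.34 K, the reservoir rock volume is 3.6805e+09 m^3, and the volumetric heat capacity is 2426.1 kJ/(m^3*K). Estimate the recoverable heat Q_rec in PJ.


Step 1: Q_s = Vr*rhoc*dT/1e12 = 3.6805e+09*2426.1*178.34/1e12 = 1592.444 PJ
Step 2: Q_rec = Q_s * RF = 1592.444 * 0.202 = 321.67 PJ
Q_rec = 321.67 PJ


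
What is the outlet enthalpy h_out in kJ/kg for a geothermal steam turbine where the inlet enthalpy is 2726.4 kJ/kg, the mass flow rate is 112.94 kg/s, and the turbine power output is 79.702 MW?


h_out = h_in - P * 1000 / mdot
h_out = 2726.4 - 79.702 * 1000 / 112.94
h_out = 2020.7 kJ/kg


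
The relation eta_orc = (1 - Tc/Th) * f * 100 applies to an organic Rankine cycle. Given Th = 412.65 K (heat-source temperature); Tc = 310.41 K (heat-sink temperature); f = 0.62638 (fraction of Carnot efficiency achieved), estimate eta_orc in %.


eta_orc = (1 - Tc/Th) * f * 100
eta_orc = (1 - 310.41/412.65) * 0.62638 * 100
eta_orc = 15.519 %


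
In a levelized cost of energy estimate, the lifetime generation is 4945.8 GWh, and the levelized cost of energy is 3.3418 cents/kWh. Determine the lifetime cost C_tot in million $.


C_tot = LCOE / 100 * E_tot
C_tot = 3.3418 / 100 * 4945.8
C_tot = 165.28 million $


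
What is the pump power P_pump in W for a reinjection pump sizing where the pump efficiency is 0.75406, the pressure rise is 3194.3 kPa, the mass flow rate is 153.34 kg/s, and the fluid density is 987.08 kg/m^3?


P_pump = mdot * dP / (rho * eta)
P_pump = 153.34 * 3194.3 / (987.08 * 0.75406)
P_pump = 658.0712 kW
Convert: 658.0712 kW * 1000.0 = 6.5807e+05 W
P_pump = 6.5807e+05 W


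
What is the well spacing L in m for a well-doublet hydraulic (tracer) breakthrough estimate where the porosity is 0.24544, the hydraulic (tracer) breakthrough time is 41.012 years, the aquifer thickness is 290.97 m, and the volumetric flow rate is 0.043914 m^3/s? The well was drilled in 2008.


L = sqrt(t_bt*365.25*86400*3*Qv / (pi*hr*phi))
L = sqrt(41.012*365.25*86400*3*0.043914 / (pi*290.97*0.24544))
L = 871.76 m


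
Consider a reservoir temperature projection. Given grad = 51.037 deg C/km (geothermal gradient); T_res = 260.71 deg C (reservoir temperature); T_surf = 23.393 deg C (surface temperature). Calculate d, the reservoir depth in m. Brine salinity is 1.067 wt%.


d = (T_res - T_surf) / grad * 1000
d = (260.71 - 23.393) / 51.037 * 1000
d = 4649.9 m


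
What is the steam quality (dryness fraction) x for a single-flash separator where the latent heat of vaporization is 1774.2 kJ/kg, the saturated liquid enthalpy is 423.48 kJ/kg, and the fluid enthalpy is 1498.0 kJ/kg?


x = (h - hf) / hfg
x = (1498.0 - 423.48) / 1774.2
x = 0.60564


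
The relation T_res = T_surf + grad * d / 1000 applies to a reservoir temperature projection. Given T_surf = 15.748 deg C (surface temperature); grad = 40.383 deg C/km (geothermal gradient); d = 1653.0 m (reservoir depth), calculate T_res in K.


T_res = T_surf + grad * d / 1000
T_res = 15.748 + 40.383 * 1653.0 / 1000
T_res = 82.50110 deg C
Convert to K: 82.50110 + 273.15 = 355.65 K
T_res = 355.65 K


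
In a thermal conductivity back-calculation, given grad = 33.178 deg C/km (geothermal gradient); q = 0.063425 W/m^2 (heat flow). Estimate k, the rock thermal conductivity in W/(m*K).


k = q / (grad / 1000)
k = 0.063425 / (33.178 / 1000)
k = 1.9117 W/(m*K)


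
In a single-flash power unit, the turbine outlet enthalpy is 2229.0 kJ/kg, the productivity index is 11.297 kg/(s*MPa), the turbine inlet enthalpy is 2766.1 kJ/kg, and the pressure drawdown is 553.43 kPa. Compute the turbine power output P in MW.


Step 1: mdot = PI * dP / 1000 = 11.297 * 553.43 / 1000 = 6.252099 kg/s
Step 2: P = mdot*(h_in - h_out)/1000 = 6.252099*(2766.1 - 2229.0)/1000 = 3.3580 MW
P = 3.3580 MW


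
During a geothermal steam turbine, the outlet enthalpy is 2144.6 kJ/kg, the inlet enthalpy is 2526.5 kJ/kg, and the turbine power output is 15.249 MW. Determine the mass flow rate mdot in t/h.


mdot = P * 1000 / (h_in - h_out)
mdot = 15.249 * 1000 / (2526.5 - 2144.6)
mdot = 39.92930 kg/s
Convert: 39.92930 kg/s * 3.6 = 143.75 t/h
mdot = 143.75 t/h


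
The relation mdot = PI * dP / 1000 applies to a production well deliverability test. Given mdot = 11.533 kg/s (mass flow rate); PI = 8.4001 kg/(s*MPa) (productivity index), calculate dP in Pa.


dP = mdot * 1000 / PI
dP = 11.533 * 1000 / 8.4001
dP = 1372.960 kPa
Convert: 1372.960 kPa * 1000.0 = 1.3730e+06 Pa
dP = 1.3730e+06 Pa


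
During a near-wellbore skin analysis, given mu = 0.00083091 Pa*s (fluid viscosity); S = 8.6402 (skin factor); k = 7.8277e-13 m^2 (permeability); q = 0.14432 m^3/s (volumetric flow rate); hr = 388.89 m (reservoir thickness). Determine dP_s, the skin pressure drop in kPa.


dP_s = S * q * mu / (2*pi*k*hr) / 1000
dP_s = 8.6402 * 0.14432 * 0.00083091 / (2*pi*7.8277e-13*388.89) / 1000
dP_s = 541.71 kPa


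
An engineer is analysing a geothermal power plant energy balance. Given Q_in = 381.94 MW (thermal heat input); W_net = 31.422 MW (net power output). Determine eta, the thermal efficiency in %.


eta = W_net / Q_in * 100
eta = 31.422 / 381.94 * 100
eta = 8.2269 %


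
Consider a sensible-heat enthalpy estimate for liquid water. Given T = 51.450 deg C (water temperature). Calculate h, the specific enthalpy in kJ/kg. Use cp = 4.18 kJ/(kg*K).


h = cp * T
h = 4.18 * 51.450
h = 215.06 kJ/kg


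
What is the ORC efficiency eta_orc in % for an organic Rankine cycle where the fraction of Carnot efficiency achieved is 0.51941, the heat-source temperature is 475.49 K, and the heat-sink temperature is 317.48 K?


eta_orc = (1 - Tc/Th) * f * 100
eta_orc = (1 - 317.48/475.49) * 0.51941 * 100
eta_orc = 17.261 %


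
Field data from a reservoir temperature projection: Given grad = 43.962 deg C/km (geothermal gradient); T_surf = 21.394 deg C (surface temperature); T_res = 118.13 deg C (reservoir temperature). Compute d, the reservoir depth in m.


d = (T_res - T_surf) / grad * 1000
d = (118.13 - 21.394) / 43.962 * 1000
d = 2200.4 m


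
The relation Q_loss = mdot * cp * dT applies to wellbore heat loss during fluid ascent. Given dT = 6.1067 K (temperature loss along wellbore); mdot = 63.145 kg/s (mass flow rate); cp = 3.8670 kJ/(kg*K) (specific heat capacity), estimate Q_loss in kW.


Q_loss = mdot * cp * dT
Q_loss = 63.145 * 3.8670 * 6.1067
Q_loss = 1491.1 kW


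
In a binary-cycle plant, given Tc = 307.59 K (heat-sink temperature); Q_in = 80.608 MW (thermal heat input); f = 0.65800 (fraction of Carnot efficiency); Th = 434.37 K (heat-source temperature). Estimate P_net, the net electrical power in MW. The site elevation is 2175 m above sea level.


Step 1: eta = (1 - Tc/Th)*f = (1 - 307.59/434.37)*0.658 = 0.1920511
Step 2: P_net = eta * Q_in = 0.1920511 * 80.608 = 15.481 MW
P_net = 15.481 MW


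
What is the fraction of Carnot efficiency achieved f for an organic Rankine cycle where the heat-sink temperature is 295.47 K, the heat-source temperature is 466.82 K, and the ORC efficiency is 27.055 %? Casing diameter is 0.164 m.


f = (eta_orc/100) / (1 - Tc/Th)
f = (27.055/100) / (1 - 295.47/466.82)
f = 0.73708


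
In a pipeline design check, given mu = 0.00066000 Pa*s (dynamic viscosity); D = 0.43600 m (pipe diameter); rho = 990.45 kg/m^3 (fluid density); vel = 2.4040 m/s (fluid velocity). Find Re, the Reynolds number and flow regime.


Step 1: Re = rho*vel*D/mu = 990.45*2.404*0.436/0.00066 = 1.5729e+06
Step 2: Re = 1.5729e+06 > 4000, so flow is turbulent.
Re = 1.5729e+06 (turbulent)


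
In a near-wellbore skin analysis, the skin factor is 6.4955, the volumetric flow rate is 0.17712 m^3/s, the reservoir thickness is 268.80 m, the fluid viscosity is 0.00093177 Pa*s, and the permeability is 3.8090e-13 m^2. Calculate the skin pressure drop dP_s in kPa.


dP_s = S * q * mu / (2*pi*k*hr) / 1000
dP_s = 6.4955 * 0.17712 * 0.00093177 / (2*pi*3.8090e-13*268.80) / 1000
dP_s = 1666.4 kPa


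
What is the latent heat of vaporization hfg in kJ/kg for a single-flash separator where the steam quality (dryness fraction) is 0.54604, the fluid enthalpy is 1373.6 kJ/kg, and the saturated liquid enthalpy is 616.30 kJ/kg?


hfg = (h - hf) / x
hfg = (1373.6 - 616.30) / 0.54604
hfg = 1386.9 kJ/kg


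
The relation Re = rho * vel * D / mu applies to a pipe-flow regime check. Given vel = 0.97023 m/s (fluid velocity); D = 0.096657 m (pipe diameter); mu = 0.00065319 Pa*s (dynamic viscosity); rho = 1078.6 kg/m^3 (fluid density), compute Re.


Re = rho * vel * D / mu
Re = 1078.6 * 0.97023 * 0.096657 / 0.00065319
Re = 1.5486e+05


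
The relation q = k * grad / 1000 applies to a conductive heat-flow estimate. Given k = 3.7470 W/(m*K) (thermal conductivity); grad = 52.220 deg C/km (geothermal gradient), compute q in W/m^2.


q = k * grad / 1000
q = 3.7470 * 52.220 / 1000
q = 0.19567 W/m^2


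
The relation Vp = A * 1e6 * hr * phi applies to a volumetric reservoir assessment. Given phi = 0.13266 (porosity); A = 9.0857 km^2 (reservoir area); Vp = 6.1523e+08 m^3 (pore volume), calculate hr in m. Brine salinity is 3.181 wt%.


hr = Vp / (A * 1e6 * phi)
hr = 6.1523e+08 / (9.0857 * 1e6 * 0.13266)
hr = 510.43 m


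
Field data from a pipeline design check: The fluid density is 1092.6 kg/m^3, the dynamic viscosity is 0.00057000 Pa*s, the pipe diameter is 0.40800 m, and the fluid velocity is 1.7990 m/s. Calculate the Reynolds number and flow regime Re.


Step 1: Re = rho*vel*D/mu = 1092.6*1.799*0.408/0.00057 = 1.4069e+06
Step 2: Re = 1.4069e+06 > 4000, so flow is turbulent.
Re = 1.4069e+06 (turbulent)


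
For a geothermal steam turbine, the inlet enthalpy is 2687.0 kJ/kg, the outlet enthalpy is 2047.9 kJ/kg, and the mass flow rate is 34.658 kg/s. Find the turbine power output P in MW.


P = mdot * (h_in - h_out) / 1000
P = 34.658 * (2687.0 - 2047.9) / 1000
P = 22.150 MW


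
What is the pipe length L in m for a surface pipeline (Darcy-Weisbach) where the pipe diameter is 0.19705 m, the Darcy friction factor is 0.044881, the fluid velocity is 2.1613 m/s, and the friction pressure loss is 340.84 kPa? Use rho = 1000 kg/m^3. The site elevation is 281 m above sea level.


L = dP*1000*D / (f*rho*vel^2/2)
L = 340.84*1000*0.19705 / (0.044881*1000*2.1613^2/2)
L = 640.71 m


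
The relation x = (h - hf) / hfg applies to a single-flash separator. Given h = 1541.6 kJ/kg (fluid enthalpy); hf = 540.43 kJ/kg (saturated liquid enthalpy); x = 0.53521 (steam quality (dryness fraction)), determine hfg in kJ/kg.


hfg = (h - hf) / x
hfg = (1541.6 - 540.43) / 0.53521
hfg = 1870.6 kJ/kg
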